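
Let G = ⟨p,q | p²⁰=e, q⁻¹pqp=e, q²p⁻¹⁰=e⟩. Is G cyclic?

Every cyclic group is abelian. But p·q = pq while q·p = p⁹q⁻¹, so p·q ≠ q·p and G is not abelian. Hence G is not cyclic.

Answer: No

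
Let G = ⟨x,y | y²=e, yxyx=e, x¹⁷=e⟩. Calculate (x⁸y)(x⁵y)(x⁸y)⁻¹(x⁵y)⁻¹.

[(x⁸y), (x⁵y)] = (x⁸y)·(x⁵y)·(x⁸y)⁻¹·(x⁵y)⁻¹.
  (x⁸y) · (x⁵y) = x³
  (x³) · (x⁸y) = x¹¹y
  (x¹¹y) · (x⁵y) = x⁶

Answer: x⁶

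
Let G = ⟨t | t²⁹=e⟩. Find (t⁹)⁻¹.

The order of (t⁹) is 29 (smallest k with (t⁹)ᵏ = e), so (t⁹)⁻¹ = (t⁹)²⁸ = t²⁰.
Check: (t⁹) · (t²⁰) → (t⁹) · t²⁰ = e, giving e as required.

Answer: t²⁰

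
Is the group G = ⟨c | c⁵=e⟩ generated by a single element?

|G| = 5. The element c has order 5 (its powers give 5 distinct elements), so ⟨c⟩ = G and G is cyclic.

Answer: Yes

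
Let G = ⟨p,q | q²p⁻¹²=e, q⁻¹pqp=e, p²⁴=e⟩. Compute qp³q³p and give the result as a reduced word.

Multiply left to right, reducing at each step:
  q · p³ = p⁹q⁻¹
  (p⁹q⁻¹) · q³ = p²¹
  (p²¹) · p = p²²

Answer: p²²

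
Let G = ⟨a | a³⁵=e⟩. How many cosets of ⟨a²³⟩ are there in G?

First find ord(a²³) by computing successive powers:
  (a²³)¹ = a²³, (a²³)² = a¹¹, (a²³)³ = a³⁴, (a²³)⁴ = a²², (a²³)⁵ = a¹⁰, (a²³)⁶ = a³³, (a²³)⁷ = a²¹, (a²³)⁸ = a⁹, (a²³)⁹ = a³², (a²³)¹⁰ = a²⁰, (a²³)¹¹ = a⁸, (a²³)¹² = a³¹, (a²³)¹³ = a¹⁹, (a²³)¹⁴ = a⁷, (a²³)¹⁵ = a³⁰, (a²³)¹⁶ = a¹⁸, (a²³)¹⁷ = a⁶, (a²³)¹⁸ = a²⁹, (a²³)¹⁹ = a¹⁷, (a²³)²⁰ = a⁵, (a²³)²¹ = a²⁸, (a²³)²² = a¹⁶, (a²³)²³ = a⁴, (a²³)²⁴ = a²⁷, (a²³)²⁵ = a¹⁵, (a²³)²⁶ = a³, (a²³)²⁷ = a²⁶, (a²³)²⁸ = a¹⁴, (a²³)²⁹ = a², (a²³)³⁰ = a²⁵, (a²³)³¹ = a¹³, (a²³)³² = a, (a²³)³³ = a²⁴, (a²³)³⁴ = a¹², (a²³)³⁵ = e.
So |⟨a²³⟩| = ord(a²³) = 35. With |G| = 35, by Lagrange [G : ⟨a²³⟩] = 35/35 = 1.

Answer: 1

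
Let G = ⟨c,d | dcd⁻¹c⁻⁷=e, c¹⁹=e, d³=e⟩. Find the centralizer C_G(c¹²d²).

⟨c¹²d²⟩ ⊆ C_G(c¹²d²) since powers of c¹²d² commute with c¹²d²; so |C_G(c¹²d²)| ≥ |⟨c¹²d²⟩| = 3.
By orbit–stabilizer, |C_G(c¹²d²)| = |G| / |conj. class of c¹²d²| = 57 / 19 = 3.
The 3 elements commuting with c¹²d² are {e, c¹¹d, c¹²d²}.

Answer: {e, c¹¹d, c¹²d²}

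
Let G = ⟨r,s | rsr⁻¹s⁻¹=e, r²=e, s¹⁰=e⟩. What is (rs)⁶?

Compute successive powers of (rs), reducing at each step:
  (rs)²: (rs) · r = s;   s · s = s²
  (rs)³: (s²) · r = rs²;   (rs²) · s = rs³
  (rs)⁴: (rs³) · r = s³;   (s³) · s = s⁴
  (rs)⁵: (s⁴) · r = rs⁴;   (rs⁴) · s = rs⁵
  (rs)⁶: (rs⁵) · r = s⁵;   (s⁵) · s = s⁶

Answer: s⁶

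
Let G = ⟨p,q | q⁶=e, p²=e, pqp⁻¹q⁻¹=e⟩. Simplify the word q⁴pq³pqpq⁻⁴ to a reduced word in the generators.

Multiply left to right, reducing at each step:
  (q⁴) · p = pq⁴
  (pq⁴) · q³ = pq
  (pq) · p = q
  q · q = q²
  (q²) · p = pq²
  (pq²) · q⁻⁴ = pq⁴

Answer: pq⁴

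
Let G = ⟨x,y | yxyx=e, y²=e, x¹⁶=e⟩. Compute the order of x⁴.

Compute successive powers until reaching e:
  (x⁴)¹ = x⁴, (x⁴)² = x⁸, (x⁴)³ = x¹², (x⁴)⁴ = e.
The smallest positive k with (x⁴)ᵏ = e is 4.

Answer: 4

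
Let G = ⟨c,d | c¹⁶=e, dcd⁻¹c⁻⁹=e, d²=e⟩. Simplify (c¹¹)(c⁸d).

Compute (c¹¹) · (c⁸d) by multiplying left to right and reducing via the relations at each step:
  (c¹¹) · c⁸ = c³
  (c³) · d = c³d

Answer: c³d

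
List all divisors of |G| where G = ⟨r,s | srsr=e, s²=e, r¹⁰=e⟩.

|G| = 20 = 2² · 5. By Lagrange's theorem the order of any subgroup divides 20; the divisors of 20 are 1, 2, 4, 5, 10, 20.

Answer: 1, 2, 4, 5, 10, 20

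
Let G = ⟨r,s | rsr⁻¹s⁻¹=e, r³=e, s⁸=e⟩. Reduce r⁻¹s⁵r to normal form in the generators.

Multiply left to right, reducing at each step:
  (r²) · s⁵ = r²s⁵
  (r²s⁵) · r = s⁵

Answer: s⁵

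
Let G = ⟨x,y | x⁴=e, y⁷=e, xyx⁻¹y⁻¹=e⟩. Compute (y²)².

Compute successive powers of (y²), reducing at each step:
  (y²)²: (y²) · y² = y⁴

Answer: y⁴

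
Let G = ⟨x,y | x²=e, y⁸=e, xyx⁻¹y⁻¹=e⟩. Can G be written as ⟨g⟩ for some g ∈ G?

|G| = 16, but the maximum element order in G is 8 < 16. No single element generates all of G, so G is not cyclic.

Answer: No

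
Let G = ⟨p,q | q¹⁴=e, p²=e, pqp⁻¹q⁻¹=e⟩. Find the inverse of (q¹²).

The order of (q¹²) is 7 (smallest k with (q¹²)ᵏ = e), so (q¹²)⁻¹ = (q¹²)⁶ = q².
Check: (q¹²) · (q²) → (q¹²) · q² = e, giving e as required.

Answer: q²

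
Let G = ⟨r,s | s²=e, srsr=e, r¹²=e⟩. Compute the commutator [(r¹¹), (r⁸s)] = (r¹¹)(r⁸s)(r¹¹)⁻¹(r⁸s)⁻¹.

[(r¹¹), (r⁸s)] = (r¹¹)·(r⁸s)·(r¹¹)⁻¹·(r⁸s)⁻¹.
  (r¹¹) · (r⁸s) = r⁷s
  (r⁷s) · r = r⁶s
  (r⁶s) · (r⁸s) = r¹⁰

Answer: r¹⁰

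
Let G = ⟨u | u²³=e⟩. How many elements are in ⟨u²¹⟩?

|⟨u²¹⟩| equals the order of u²¹. Compute successive powers until reaching e:
  (u²¹)¹ = u²¹, (u²¹)² = u¹⁹, (u²¹)³ = u¹⁷, (u²¹)⁴ = u¹⁵, (u²¹)⁵ = u¹³, (u²¹)⁶ = u¹¹, (u²¹)⁷ = u⁹, (u²¹)⁸ = u⁷, (u²¹)⁹ = u⁵, (u²¹)¹⁰ = u³, (u²¹)¹¹ = u, (u²¹)¹² = u²², (u²¹)¹³ = u²⁰, (u²¹)¹⁴ = u¹⁸, (u²¹)¹⁵ = u¹⁶, (u²¹)¹⁶ = u¹⁴, (u²¹)¹⁷ = u¹², (u²¹)¹⁸ = u¹⁰, (u²¹)¹⁹ = u⁸, (u²¹)²⁰ = u⁶, (u²¹)²¹ = u⁴, (u²¹)²² = u², (u²¹)²³ = e.
The smallest positive k with (u²¹)ᵏ = e is 23, so |⟨u²¹⟩| = 23.

Answer: 23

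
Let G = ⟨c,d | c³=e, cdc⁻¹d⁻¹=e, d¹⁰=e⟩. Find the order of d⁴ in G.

Compute successive powers until reaching e:
  (d⁴)¹ = d⁴, (d⁴)² = d⁸, (d⁴)³ = d², (d⁴)⁴ = d⁶, (d⁴)⁵ = e.
The smallest positive k with (d⁴)ᵏ = e is 5.

Answer: 5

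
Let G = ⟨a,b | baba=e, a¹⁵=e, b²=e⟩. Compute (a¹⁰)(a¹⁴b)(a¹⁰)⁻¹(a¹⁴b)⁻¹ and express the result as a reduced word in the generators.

[(a¹⁰), (a¹⁴b)] = (a¹⁰)·(a¹⁴b)·(a¹⁰)⁻¹·(a¹⁴b)⁻¹.
  (a¹⁰) · (a¹⁴b) = a⁹b
  (a⁹b) · (a⁵) = a⁴b
  (a⁴b) · (a¹⁴b) = a⁵

Answer: a⁵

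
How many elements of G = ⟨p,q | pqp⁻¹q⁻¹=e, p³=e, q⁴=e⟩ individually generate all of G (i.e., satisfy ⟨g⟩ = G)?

G is cyclic of order 12. An element generates G iff its order is 12, and a cyclic group of order 12 has exactly φ(12) = 4 such elements.

Answer: 4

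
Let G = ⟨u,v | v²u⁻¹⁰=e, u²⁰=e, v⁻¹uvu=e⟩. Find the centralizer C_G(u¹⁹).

⟨u¹⁹⟩ ⊆ C_G(u¹⁹) since powers of u¹⁹ commute with u¹⁹; so |C_G(u¹⁹)| ≥ |⟨u¹⁹⟩| = 20.
By orbit–stabilizer, |C_G(u¹⁹)| = |G| / |conj. class of u¹⁹| = 40 / 2 = 20.
The 20 elements commuting with u¹⁹ are {e, u, u², u³, u⁴, u⁵, u⁶, u⁷, u⁸, u⁹, u¹⁰, u¹¹, u¹², u¹³, u¹⁴, u¹⁵, u¹⁶, u¹⁷, u¹⁸, u¹⁹}.

Answer: {e, u, u², u³, u⁴, u⁵, u⁶, u⁷, u⁸, u⁹, u¹⁰, u¹¹, u¹², u¹³, u¹⁴, u¹⁵, u¹⁶, u¹⁷, u¹⁸, u¹⁹}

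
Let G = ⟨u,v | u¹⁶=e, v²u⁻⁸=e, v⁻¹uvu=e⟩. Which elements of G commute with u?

⟨u⟩ ⊆ C_G(u) since powers of u commute with u; so |C_G(u)| ≥ |⟨u⟩| = 16.
By orbit–stabilizer, |C_G(u)| = |G| / |conj. class of u| = 32 / 2 = 16.
The 16 elements commuting with u are {e, u, u², u³, u⁴, u⁵, u⁶, u⁷, u⁸, u⁹, u¹⁰, u¹¹, u¹², u¹³, u¹⁴, u¹⁵}.

Answer: {e, u, u², u³, u⁴, u⁵, u⁶, u⁷, u⁸, u⁹, u¹⁰, u¹¹, u¹², u¹³, u¹⁴, u¹⁵}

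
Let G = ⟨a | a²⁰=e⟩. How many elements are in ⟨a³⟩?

|⟨a³⟩| equals the order of a³. Compute successive powers until reaching e:
  (a³)¹ = a³, (a³)² = a⁶, (a³)³ = a⁹, (a³)⁴ = a¹², (a³)⁵ = a¹⁵, (a³)⁶ = a¹⁸, (a³)⁷ = a, (a³)⁸ = a⁴, (a³)⁹ = a⁷, (a³)¹⁰ = a¹⁰, (a³)¹¹ = a¹³, (a³)¹² = a¹⁶, (a³)¹³ = a¹⁹, (a³)¹⁴ = a², (a³)¹⁵ = a⁵, (a³)¹⁶ = a⁸, (a³)¹⁷ = a¹¹, (a³)¹⁸ = a¹⁴, (a³)¹⁹ = a¹⁷, (a³)²⁰ = e.
The smallest positive k with (a³)ᵏ = e is 20, so |⟨a³⟩| = 20.

Answer: 20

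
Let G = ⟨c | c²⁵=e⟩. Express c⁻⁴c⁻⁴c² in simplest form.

Multiply left to right, reducing at each step:
  (c²¹) · c⁻⁴ = c¹⁷
  (c¹⁷) · c² = c¹⁹

Answer: c¹⁹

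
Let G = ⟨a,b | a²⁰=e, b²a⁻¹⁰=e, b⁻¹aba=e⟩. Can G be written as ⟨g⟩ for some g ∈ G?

Every cyclic group is abelian. But a·b = ab while b·a = a⁹b⁻¹, so a·b ≠ b·a and G is not abelian. Hence G is not cyclic.

Answer: No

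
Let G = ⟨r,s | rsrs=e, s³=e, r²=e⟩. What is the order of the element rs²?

Compute successive powers until reaching e:
  (rs²)¹ = rs², (rs²)² = e.
The smallest positive k with (rs²)ᵏ = e is 2.

Answer: 2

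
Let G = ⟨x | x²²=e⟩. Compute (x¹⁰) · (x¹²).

Compute (x¹⁰) · (x¹²) by multiplying left to right and reducing via the relations at each step:
  (x¹⁰) · x¹² = e

Answer: e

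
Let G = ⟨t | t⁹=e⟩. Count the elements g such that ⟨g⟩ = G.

G is cyclic of order 9. An element generates G iff its order is 9, and a cyclic group of order 9 has exactly φ(9) = 6 such elements.

Answer: 6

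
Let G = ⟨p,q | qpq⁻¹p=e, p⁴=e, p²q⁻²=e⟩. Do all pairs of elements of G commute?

p·q = pq but q·p = pq⁻¹, so p·q ≠ q·p and G is not abelian.

Answer: No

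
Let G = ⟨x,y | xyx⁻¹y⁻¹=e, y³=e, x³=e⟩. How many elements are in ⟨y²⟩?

|⟨y²⟩| equals the order of y². Compute successive powers until reaching e:
  (y²)¹ = y², (y²)² = y, (y²)³ = e.
The smallest positive k with (y²)ᵏ = e is 3, so |⟨y²⟩| = 3.

Answer: 3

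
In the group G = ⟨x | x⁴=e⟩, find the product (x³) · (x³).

Compute (x³) · (x³) by multiplying left to right and reducing via the relations at each step:
  (x³) · x³ = x²

Answer: x²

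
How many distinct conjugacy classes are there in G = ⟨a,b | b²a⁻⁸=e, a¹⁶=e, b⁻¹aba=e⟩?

The conjugacy classes (representative and size) are:
  [e] (size 1), [a] (size 2), [a¹⁴] (size 2), [a³] (size 2), [a¹²] (size 2), [a⁵] (size 2), [a¹⁰] (size 2), [a⁷] (size 2), [a⁸] (size 1), [a⁶b] (size 8), [a³b⁻¹] (size 8).
Class equation: 1 + 2 + 2 + 2 + 2 + 2 + 2 + 2 + 1 + 8 + 8 = 32 = |G|. So G has 11 conjugacy classes.

Answer: 11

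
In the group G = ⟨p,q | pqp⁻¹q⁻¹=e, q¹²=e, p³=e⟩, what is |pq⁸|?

Compute successive powers until reaching e:
  (pq⁸)¹ = pq⁸, (pq⁸)² = p²q⁴, (pq⁸)³ = e.
The smallest positive k with (pq⁸)ᵏ = e is 3.

Answer: 3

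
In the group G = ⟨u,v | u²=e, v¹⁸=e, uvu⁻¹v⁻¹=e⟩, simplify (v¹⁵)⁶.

Compute successive powers of (v¹⁵), reducing at each step:
  (v¹⁵)²: (v¹⁵) · v¹⁵ = v¹²
  (v¹⁵)³: (v¹²) · v¹⁵ = v⁹
  (v¹⁵)⁴: (v⁹) · v¹⁵ = v⁶
  (v¹⁵)⁵: (v⁶) · v¹⁵ = v³
  (v¹⁵)⁶: (v³) · v¹⁵ = e

Answer: e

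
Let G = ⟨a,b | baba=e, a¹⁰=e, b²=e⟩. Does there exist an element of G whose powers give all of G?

Every cyclic group is abelian. But a·b = ab while b·a = a⁹b, so a·b ≠ b·a and G is not abelian. Hence G is not cyclic.

Answer: No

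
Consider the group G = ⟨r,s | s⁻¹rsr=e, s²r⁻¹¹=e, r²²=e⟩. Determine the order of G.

Enumerate words in the generators, reducing via the relations: the distinct elements are
  {e, r, s, rs, r², r³, r⁴, r⁵, r⁶, r⁷, r⁸, r⁹, r²s, r²¹, r²⁰, r³s, r¹², r¹³, r¹¹, r¹⁰, r¹⁴, r¹⁵, r¹⁶, r¹⁷, r¹⁸, r¹⁹, r⁴s, r⁵s, r⁶s, r⁷s, r⁸s, r⁹s, s⁻¹, rs⁻¹, r¹⁰s, r²s⁻¹, r³s⁻¹, r⁴s⁻¹, r⁵s⁻¹, r⁶s⁻¹, r⁷s⁻¹, r⁸s⁻¹, r⁹s⁻¹, r¹⁰s⁻¹}.
No further products give new elements, so |G| = 44.

Answer: 44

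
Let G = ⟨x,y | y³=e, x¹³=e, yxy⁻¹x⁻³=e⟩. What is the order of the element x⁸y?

Compute successive powers until reaching e:
  (x⁸y)¹ = x⁸y, (x⁸y)² = x⁶y², (x⁸y)³ = e.
The smallest positive k with (x⁸y)ᵏ = e is 3.

Answer: 3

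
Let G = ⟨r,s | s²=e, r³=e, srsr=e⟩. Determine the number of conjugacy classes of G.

The conjugacy classes (representative and size) are:
  [e] (size 1), [r] (size 2), [rs] (size 3).
Class equation: 1 + 2 + 3 = 6 = |G|. So G has 3 conjugacy classes.

Answer: 3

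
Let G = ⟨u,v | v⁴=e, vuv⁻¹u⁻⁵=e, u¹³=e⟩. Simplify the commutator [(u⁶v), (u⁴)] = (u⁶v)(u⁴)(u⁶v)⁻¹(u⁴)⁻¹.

[(u⁶v), (u⁴)] = (u⁶v)·(u⁴)·(u⁶v)⁻¹·(u⁴)⁻¹.
  (u⁶v) · (u⁴) = v
  v · (u⁴v³) = u⁷
  (u⁷) · (u⁹) = u³

Answer: u³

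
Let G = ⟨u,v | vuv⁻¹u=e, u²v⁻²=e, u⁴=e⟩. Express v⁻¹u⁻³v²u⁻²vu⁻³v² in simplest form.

Multiply left to right, reducing at each step:
  (v⁻¹) · u⁻³ = uv
  (uv) · v² = uv⁻¹
  (uv⁻¹) · u⁻² = uv
  (uv) · v = u³
  (u³) · u⁻³ = e
  e · v² = u²

Answer: u²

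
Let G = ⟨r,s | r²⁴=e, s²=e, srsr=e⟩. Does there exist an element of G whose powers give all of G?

Every cyclic group is abelian. But r·s = rs while s·r = r²³s, so r·s ≠ s·r and G is not abelian. Hence G is not cyclic.

Answer: No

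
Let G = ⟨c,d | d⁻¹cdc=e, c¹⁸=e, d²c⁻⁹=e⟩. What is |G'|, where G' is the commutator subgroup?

G' = [G, G] is generated by all commutators. The generator-pair commutators are: [c, d] = c².
The subgroup they normally generate is {e, c², c⁴, c⁶, c⁸, c¹⁰, c¹², c¹⁴, c¹⁶}, of order 9.
Check: |G/G'| = 36/9 = 4 is the order of the abelianisation.

Answer: 9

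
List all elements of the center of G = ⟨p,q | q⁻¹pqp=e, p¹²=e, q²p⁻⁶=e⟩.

An element z ∈ Z(G) iff z commutes with every generator.
For example p⁶ is central: (p⁶)·p = p⁷ = p·(p⁶); (p⁶)·q = q⁻¹ = q·(p⁶).
Whereas p ∉ Z(G) since p·q = pq ≠ p⁵q⁻¹ = q·p.
Checking each of the 24 elements this way gives Z(G) = {e, p⁶}, of order 2.

Answer: {e, p⁶}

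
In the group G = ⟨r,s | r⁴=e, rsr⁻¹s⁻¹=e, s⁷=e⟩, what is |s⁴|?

Compute successive powers until reaching e:
  (s⁴)¹ = s⁴, (s⁴)² = s, (s⁴)³ = s⁵, (s⁴)⁴ = s², (s⁴)⁵ = s⁶, (s⁴)⁶ = s³, (s⁴)⁷ = e.
The smallest positive k with (s⁴)ᵏ = e is 7.

Answer: 7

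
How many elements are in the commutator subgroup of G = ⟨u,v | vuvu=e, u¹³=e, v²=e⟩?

G' = [G, G] is generated by all commutators. The generator-pair commutators are: [u, v] = u².
The subgroup they normally generate is {e, u, u², u³, u⁴, u⁵, u⁶, u⁷, u⁸, u⁹, u¹⁰, u¹¹, u¹²}, of order 13.
Check: |G/G'| = 26/13 = 2 is the order of the abelianisation.

Answer: 13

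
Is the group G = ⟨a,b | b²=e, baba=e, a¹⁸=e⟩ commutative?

a·b = ab but b·a = a¹⁷b, so a·b ≠ b·a and G is not abelian.

Answer: No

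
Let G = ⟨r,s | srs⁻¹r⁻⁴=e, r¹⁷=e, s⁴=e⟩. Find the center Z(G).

An element z ∈ Z(G) iff z commutes with every generator.
For example e is central: e·r = r = r·e; e·s = s = s·e.
Whereas r ∉ Z(G) since r·s = rs ≠ r⁴s = s·r.
Checking each of the 68 elements this way gives Z(G) = {e}, of order 1.

Answer: {e}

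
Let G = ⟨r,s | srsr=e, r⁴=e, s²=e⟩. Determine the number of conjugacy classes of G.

The conjugacy classes (representative and size) are:
  [e] (size 1), [r] (size 2), [r²] (size 1), [r²s] (size 2), [r³s] (size 2).
Class equation: 1 + 2 + 1 + 2 + 2 = 8 = |G|. So G has 5 conjugacy classes.

Answer: 5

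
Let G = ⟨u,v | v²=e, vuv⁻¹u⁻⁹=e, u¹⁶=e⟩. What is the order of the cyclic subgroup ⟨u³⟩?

|⟨u³⟩| equals the order of u³. Compute successive powers until reaching e:
  (u³)¹ = u³, (u³)² = u⁶, (u³)³ = u⁹, (u³)⁴ = u¹², (u³)⁵ = u¹⁵, (u³)⁶ = u², (u³)⁷ = u⁵, (u³)⁸ = u⁸, (u³)⁹ = u¹¹, (u³)¹⁰ = u¹⁴, (u³)¹¹ = u, (u³)¹² = u⁴, (u³)¹³ = u⁷, (u³)¹⁴ = u¹⁰, (u³)¹⁵ = u¹³, (u³)¹⁶ = e.
The smallest positive k with (u³)ᵏ = e is 16, so |⟨u³⟩| = 16.

Answer: 16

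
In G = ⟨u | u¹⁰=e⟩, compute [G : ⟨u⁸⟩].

First find ord(u⁸) by computing successive powers:
  (u⁸)¹ = u⁸, (u⁸)² = u⁶, (u⁸)³ = u⁴, (u⁸)⁴ = u², (u⁸)⁵ = e.
So |⟨u⁸⟩| = ord(u⁸) = 5. With |G| = 10, by Lagrange [G : ⟨u⁸⟩] = 10/5 = 2.

Answer: 2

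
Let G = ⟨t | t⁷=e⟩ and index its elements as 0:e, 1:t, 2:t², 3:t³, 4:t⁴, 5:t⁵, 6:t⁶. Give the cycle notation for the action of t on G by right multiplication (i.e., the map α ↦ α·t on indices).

(0 1 2 3 4 5 6)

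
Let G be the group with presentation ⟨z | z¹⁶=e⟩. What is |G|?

G is generated by a single element, so G is cyclic. The relator gives z¹⁶ = e and no smaller power is forced to be e, so the 16 powers {e, z, z², z³, z⁴, z⁵, z⁶, z⁷, z⁸, z⁹, z¹², z¹³, z¹¹, z¹⁰, z¹⁴, z¹⁵} are distinct. Hence |G| = 16.

Answer: 16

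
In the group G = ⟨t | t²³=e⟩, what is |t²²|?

Compute successive powers until reaching e:
  (t²²)¹ = t²², (t²²)² = t²¹, (t²²)³ = t²⁰, (t²²)⁴ = t¹⁹, (t²²)⁵ = t¹⁸, (t²²)⁶ = t¹⁷, (t²²)⁷ = t¹⁶, (t²²)⁸ = t¹⁵, (t²²)⁹ = t¹⁴, (t²²)¹⁰ = t¹³, (t²²)¹¹ = t¹², (t²²)¹² = t¹¹, (t²²)¹³ = t¹⁰, (t²²)¹⁴ = t⁹, (t²²)¹⁵ = t⁸, (t²²)¹⁶ = t⁷, (t²²)¹⁷ = t⁶, (t²²)¹⁸ = t⁵, (t²²)¹⁹ = t⁴, (t²²)²⁰ = t³, (t²²)²¹ = t², (t²²)²² = t, (t²²)²³ = e.
The smallest positive k with (t²²)ᵏ = e is 23.

Answer: 23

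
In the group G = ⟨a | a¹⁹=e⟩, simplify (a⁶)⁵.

Compute successive powers of (a⁶), reducing at each step:
  (a⁶)²: (a⁶) · a⁶ = a¹²
  (a⁶)³: (a¹²) · a⁶ = a¹⁸
  (a⁶)⁴: (a¹⁸) · a⁶ = a⁵
  (a⁶)⁵: (a⁵) · a⁶ = a¹¹

Answer: a¹¹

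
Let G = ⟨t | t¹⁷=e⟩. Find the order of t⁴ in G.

Compute successive powers until reaching e:
  (t⁴)¹ = t⁴, (t⁴)² = t⁸, (t⁴)³ = t¹², (t⁴)⁴ = t¹⁶, (t⁴)⁵ = t³, (t⁴)⁶ = t⁷, (t⁴)⁷ = t¹¹, (t⁴)⁸ = t¹⁵, (t⁴)⁹ = t², (t⁴)¹⁰ = t⁶, (t⁴)¹¹ = t¹⁰, (t⁴)¹² = t¹⁴, (t⁴)¹³ = t, (t⁴)¹⁴ = t⁵, (t⁴)¹⁵ = t⁹, (t⁴)¹⁶ = t¹³, (t⁴)¹⁷ = e.
The smallest positive k with (t⁴)ᵏ = e is 17.

Answer: 17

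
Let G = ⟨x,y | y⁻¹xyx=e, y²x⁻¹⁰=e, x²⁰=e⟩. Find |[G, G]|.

G' = [G, G] is generated by all commutators. The generator-pair commutators are: [x, y] = x².
The subgroup they normally generate is {e, x², x⁴, x⁶, x⁸, x¹⁰, x¹², x¹⁴, x¹⁶, x¹⁸}, of order 10.
Check: |G/G'| = 40/10 = 4 is the order of the abelianisation.

Answer: 10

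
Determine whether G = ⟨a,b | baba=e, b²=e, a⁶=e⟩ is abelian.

a·b = ab but b·a = a⁵b, so a·b ≠ b·a and G is not abelian.

Answer: No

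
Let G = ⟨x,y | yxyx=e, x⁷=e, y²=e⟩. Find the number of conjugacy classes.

The conjugacy classes (representative and size) are:
  [e] (size 1), [x⁶] (size 2), [x⁵] (size 2), [x⁴] (size 2), [xy] (size 7).
Class equation: 1 + 2 + 2 + 2 + 7 = 14 = |G|. So G has 5 conjugacy classes.

Answer: 5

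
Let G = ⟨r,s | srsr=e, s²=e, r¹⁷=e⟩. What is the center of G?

An element z ∈ Z(G) iff z commutes with every generator.
For example e is central: e·r = r = r·e; e·s = s = s·e.
Whereas r ∉ Z(G) since r·s = rs ≠ r¹⁶s = s·r.
Checking each of the 34 elements this way gives Z(G) = {e}, of order 1.

Answer: {e}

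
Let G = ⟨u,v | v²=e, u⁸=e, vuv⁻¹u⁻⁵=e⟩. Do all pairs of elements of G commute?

u·v = uv but v·u = u⁵v, so u·v ≠ v·u and G is not abelian.

Answer: No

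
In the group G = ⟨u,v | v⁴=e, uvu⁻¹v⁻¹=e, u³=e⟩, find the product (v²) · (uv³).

Compute (v²) · (uv³) by multiplying left to right and reducing via the relations at each step:
  (v²) · u = uv²
  (uv²) · v³ = uv

Answer: uv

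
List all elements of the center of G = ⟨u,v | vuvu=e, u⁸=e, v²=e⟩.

An element z ∈ Z(G) iff z commutes with every generator.
For example u⁴ is central: (u⁴)·u = u⁵ = u·(u⁴); (u⁴)·v = u⁴v = v·(u⁴).
Whereas u ∉ Z(G) since u·v = uv ≠ u⁷v = v·u.
Checking each of the 16 elements this way gives Z(G) = {e, u⁴}, of order 2.

Answer: {e, u⁴}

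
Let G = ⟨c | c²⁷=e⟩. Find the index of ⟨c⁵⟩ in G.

First find ord(c⁵) by computing successive powers:
  (c⁵)¹ = c⁵, (c⁵)² = c¹⁰, (c⁵)³ = c¹⁵, (c⁵)⁴ = c²⁰, (c⁵)⁵ = c²⁵, (c⁵)⁶ = c³, (c⁵)⁷ = c⁸, (c⁵)⁸ = c¹³, (c⁵)⁹ = c¹⁸, (c⁵)¹⁰ = c²³, (c⁵)¹¹ = c, (c⁵)¹² = c⁶, (c⁵)¹³ = c¹¹, (c⁵)¹⁴ = c¹⁶, (c⁵)¹⁵ = c²¹, (c⁵)¹⁶ = c²⁶, (c⁵)¹⁷ = c⁴, (c⁵)¹⁸ = c⁹, (c⁵)¹⁹ = c¹⁴, (c⁵)²⁰ = c¹⁹, (c⁵)²¹ = c²⁴, (c⁵)²² = c², (c⁵)²³ = c⁷, (c⁵)²⁴ = c¹², (c⁵)²⁵ = c¹⁷, (c⁵)²⁶ = c²², (c⁵)²⁷ = e.
So |⟨c⁵⟩| = ord(c⁵) = 27. With |G| = 27, by Lagrange [G : ⟨c⁵⟩] = 27/27 = 1.

Answer: 1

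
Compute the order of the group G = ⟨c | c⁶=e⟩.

G is generated by a single element, so G is cyclic. The relator gives c⁶ = e and no smaller power is forced to be e, so the 6 powers {c, e, c², c³, c⁴, c⁵} are distinct. Hence |G| = 6.

Answer: 6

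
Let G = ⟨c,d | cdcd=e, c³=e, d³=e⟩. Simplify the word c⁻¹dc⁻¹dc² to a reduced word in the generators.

Multiply left to right, reducing at each step:
  (c²) · d = c²d
  (c²d) · c⁻¹ = cd²c
  (cd²c) · d = d²c
  (d²c) · c² = d²

Answer: d²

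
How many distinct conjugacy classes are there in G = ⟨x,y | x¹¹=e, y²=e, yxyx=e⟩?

The conjugacy classes (representative and size) are:
  [e] (size 1), [x¹⁰] (size 2), [x²] (size 2), [x³] (size 2), [x⁷] (size 2), [x⁶] (size 2), [x²y] (size 11).
Class equation: 1 + 2 + 2 + 2 + 2 + 2 + 11 = 22 = |G|. So G has 7 conjugacy classes.

Answer: 7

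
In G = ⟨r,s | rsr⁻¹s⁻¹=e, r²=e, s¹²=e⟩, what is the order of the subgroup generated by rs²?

|⟨rs²⟩| equals the order of rs². Compute successive powers until reaching e:
  (rs²)¹ = rs², (rs²)² = s⁴, (rs²)³ = rs⁶, (rs²)⁴ = s⁸, (rs²)⁵ = rs¹⁰, (rs²)⁶ = e.
The smallest positive k with (rs²)ᵏ = e is 6, so |⟨rs²⟩| = 6.

Answer: 6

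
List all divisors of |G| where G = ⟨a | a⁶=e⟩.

|G| = 6 = 2 · 3. By Lagrange's theorem the order of any subgroup divides 6; the divisors of 6 are 1, 2, 3, 6.

Answer: 1, 2, 3, 6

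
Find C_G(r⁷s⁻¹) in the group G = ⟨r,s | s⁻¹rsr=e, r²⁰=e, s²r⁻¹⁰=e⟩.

⟨r⁷s⁻¹⟩ ⊆ C_G(r⁷s⁻¹) since powers of r⁷s⁻¹ commute with r⁷s⁻¹; so |C_G(r⁷s⁻¹)| ≥ |⟨r⁷s⁻¹⟩| = 4.
By orbit–stabilizer, |C_G(r⁷s⁻¹)| = |G| / |conj. class of r⁷s⁻¹| = 40 / 10 = 4.
The 4 elements commuting with r⁷s⁻¹ are {e, r¹⁰, r⁷s, r⁷s⁻¹}.

Answer: {e, r¹⁰, r⁷s, r⁷s⁻¹}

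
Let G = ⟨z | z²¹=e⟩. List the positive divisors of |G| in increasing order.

|G| = 21 = 3 · 7. By Lagrange's theorem the order of any subgroup divides 21; the divisors of 21 are 1, 3, 7, 21.

Answer: 1, 3, 7, 21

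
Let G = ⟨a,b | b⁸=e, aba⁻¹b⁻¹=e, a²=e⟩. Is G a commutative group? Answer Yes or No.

Each pair of generators commutes: a·b = ab = b·a. Since the generators pairwise commute, every element of G commutes with every other, so G is abelian.

Answer: Yes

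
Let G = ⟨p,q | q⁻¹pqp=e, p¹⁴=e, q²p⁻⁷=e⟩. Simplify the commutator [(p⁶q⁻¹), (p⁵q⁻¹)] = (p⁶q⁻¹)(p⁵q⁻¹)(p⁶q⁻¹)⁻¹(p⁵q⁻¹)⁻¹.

[(p⁶q⁻¹), (p⁵q⁻¹)] = (p⁶q⁻¹)·(p⁵q⁻¹)·(p⁶q⁻¹)⁻¹·(p⁵q⁻¹)⁻¹.
  (p⁶q⁻¹) · (p⁵q⁻¹) = p⁸
  (p⁸) · (p⁶q) = q
  q · (p⁵q) = p²

Answer: p²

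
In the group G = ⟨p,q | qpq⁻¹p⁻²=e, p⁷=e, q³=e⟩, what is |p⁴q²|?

Compute successive powers until reaching e:
  (p⁴q²)¹ = p⁴q², (p⁴q²)² = p⁶q, (p⁴q²)³ = e.
The smallest positive k with (p⁴q²)ᵏ = e is 3.

Answer: 3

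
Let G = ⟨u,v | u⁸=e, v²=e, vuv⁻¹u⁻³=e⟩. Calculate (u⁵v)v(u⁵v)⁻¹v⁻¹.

[(u⁵v), v] = (u⁵v)·v·(u⁵v)⁻¹·v⁻¹.
  (u⁵v) · v = u⁵
  (u⁵) · (uv) = u⁶v
  (u⁶v) · v = u⁶

Answer: u⁶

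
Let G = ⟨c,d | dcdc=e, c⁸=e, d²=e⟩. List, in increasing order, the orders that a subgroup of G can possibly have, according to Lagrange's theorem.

|G| = 16 = 2⁴. By Lagrange's theorem the order of any subgroup divides 16; the divisors of 16 are 1, 2, 4, 8, 16.

Answer: 1, 2, 4, 8, 16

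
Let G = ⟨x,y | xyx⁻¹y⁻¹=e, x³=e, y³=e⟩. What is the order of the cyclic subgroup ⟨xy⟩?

|⟨xy⟩| equals the order of xy. Compute successive powers until reaching e:
  (xy)¹ = xy, (xy)² = x²y², (xy)³ = e.
The smallest positive k with (xy)ᵏ = e is 3, so |⟨xy⟩| = 3.

Answer: 3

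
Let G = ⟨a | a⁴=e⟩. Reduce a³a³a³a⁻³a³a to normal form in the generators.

Multiply left to right, reducing at each step:
  (a³) · a³ = a²
  (a²) · a³ = a
  a · a⁻³ = a²
  (a²) · a³ = a
  a · a = a²

Answer: a²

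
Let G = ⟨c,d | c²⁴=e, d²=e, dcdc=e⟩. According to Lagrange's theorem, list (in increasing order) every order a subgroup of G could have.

|G| = 48 = 2⁴ · 3. By Lagrange's theorem the order of any subgroup divides 48; the divisors of 48 are 1, 2, 3, 4, 6, 8, 12, 16, 24, 48.

Answer: 1, 2, 3, 4, 6, 8, 12, 16, 24, 48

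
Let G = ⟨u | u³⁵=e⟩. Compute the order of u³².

Compute successive powers until reaching e:
  (u³²)¹ = u³², (u³²)² = u²⁹, (u³²)³ = u²⁶, (u³²)⁴ = u²³, (u³²)⁵ = u²⁰, (u³²)⁶ = u¹⁷, (u³²)⁷ = u¹⁴, (u³²)⁸ = u¹¹, (u³²)⁹ = u⁸, (u³²)¹⁰ = u⁵, (u³²)¹¹ = u², (u³²)¹² = u³⁴, (u³²)¹³ = u³¹, (u³²)¹⁴ = u²⁸, (u³²)¹⁵ = u²⁵, (u³²)¹⁶ = u²², (u³²)¹⁷ = u¹⁹, (u³²)¹⁸ = u¹⁶, (u³²)¹⁹ = u¹³, (u³²)²⁰ = u¹⁰, (u³²)²¹ = u⁷, (u³²)²² = u⁴, (u³²)²³ = u, (u³²)²⁴ = u³³, (u³²)²⁵ = u³⁰, (u³²)²⁶ = u²⁷, (u³²)²⁷ = u²⁴, (u³²)²⁸ = u²¹, (u³²)²⁹ = u¹⁸, (u³²)³⁰ = u¹⁵, (u³²)³¹ = u¹², (u³²)³² = u⁹, (u³²)³³ = u⁶, (u³²)³⁴ = u³, (u³²)³⁵ = e.
The smallest positive k with (u³²)ᵏ = e is 35.

Answer: 35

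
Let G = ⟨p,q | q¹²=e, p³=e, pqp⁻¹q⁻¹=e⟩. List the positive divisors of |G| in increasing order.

|G| = 36 = 2² · 3². By Lagrange's theorem the order of any subgroup divides 36; the divisors of 36 are 1, 2, 3, 4, 6, 9, 12, 18, 36.

Answer: 1, 2, 3, 4, 6, 9, 12, 18, 36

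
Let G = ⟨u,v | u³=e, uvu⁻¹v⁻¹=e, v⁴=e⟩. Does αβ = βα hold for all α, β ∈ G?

Each pair of generators commutes: u·v = uv = v·u. Since the generators pairwise commute, every element of G commutes with every other, so G is abelian.

Answer: Yes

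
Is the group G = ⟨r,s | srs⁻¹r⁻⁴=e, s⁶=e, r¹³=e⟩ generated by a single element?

Every cyclic group is abelian. But r·s = rs while s·r = r⁴s, so r·s ≠ s·r and G is not abelian. Hence G is not cyclic.

Answer: No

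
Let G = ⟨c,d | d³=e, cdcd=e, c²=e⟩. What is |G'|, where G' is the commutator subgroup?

G' = [G, G] is generated by all commutators. The generator-pair commutators are: [c, d] = d.
The subgroup they normally generate is {e, d, d²}, of order 3.
Check: |G/G'| = 6/3 = 2 is the order of the abelianisation.

Answer: 3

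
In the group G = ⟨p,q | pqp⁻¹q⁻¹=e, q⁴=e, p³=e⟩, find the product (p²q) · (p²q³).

Compute (p²q) · (p²q³) by multiplying left to right and reducing via the relations at each step:
  (p²q) · p² = pq
  (pq) · q³ = p

Answer: p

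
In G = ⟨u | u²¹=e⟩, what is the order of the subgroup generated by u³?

|⟨u³⟩| equals the order of u³. Compute successive powers until reaching e:
  (u³)¹ = u³, (u³)² = u⁶, (u³)³ = u⁹, (u³)⁴ = u¹², (u³)⁵ = u¹⁵, (u³)⁶ = u¹⁸, (u³)⁷ = e.
The smallest positive k with (u³)ᵏ = e is 7, so |⟨u³⟩| = 7.

Answer: 7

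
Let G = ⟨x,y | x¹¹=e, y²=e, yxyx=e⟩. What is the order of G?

Enumerate words in the generators, reducing via the relations: the distinct elements are
  {e, x, y, xy, x², x³, x⁴, x⁵, x⁶, x⁷, x⁸, x⁹, x²y, x³y, x¹⁰, x⁴y, x⁵y, x⁶y, x⁷y, x⁸y, x⁹y, x¹⁰y}.
No further products give new elements, so |G| = 22.

Answer: 22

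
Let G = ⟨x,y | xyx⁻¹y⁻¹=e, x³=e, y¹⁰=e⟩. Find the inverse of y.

The order of y is 10 (smallest k with yᵏ = e), so y⁻¹ = y⁹ = y⁹.
Check: y · (y⁹) → y · y⁹ = e, giving e as required.

Answer: y⁹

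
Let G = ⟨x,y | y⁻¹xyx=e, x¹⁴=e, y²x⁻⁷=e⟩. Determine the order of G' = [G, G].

G' = [G, G] is generated by all commutators. The generator-pair commutators are: [x, y] = x².
The subgroup they normally generate is {e, x², x⁴, x⁶, x⁸, x¹⁰, x¹²}, of order 7.
Check: |G/G'| = 28/7 = 4 is the order of the abelianisation.

Answer: 7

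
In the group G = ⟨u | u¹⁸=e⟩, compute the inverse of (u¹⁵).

The order of (u¹⁵) is 6 (smallest k with (u¹⁵)ᵏ = e), so (u¹⁵)⁻¹ = (u¹⁵)⁵ = u³.
Check: (u¹⁵) · (u³) → (u¹⁵) · u³ = e, giving e as required.

Answer: u³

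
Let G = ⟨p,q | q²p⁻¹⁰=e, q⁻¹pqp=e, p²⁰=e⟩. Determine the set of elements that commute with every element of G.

An element z ∈ Z(G) iff z commutes with every generator.
For example p¹⁰ is central: (p¹⁰)·p = p¹¹ = p·(p¹⁰); (p¹⁰)·q = q⁻¹ = q·(p¹⁰).
Whereas p ∉ Z(G) since p·q = pq ≠ p⁹q⁻¹ = q·p.
Checking each of the 40 elements this way gives Z(G) = {e, p¹⁰}, of order 2.

Answer: {e, p¹⁰}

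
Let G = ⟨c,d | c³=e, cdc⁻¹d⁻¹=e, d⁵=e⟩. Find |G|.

Enumerate words in the generators, reducing via the relations: the distinct elements are
  {c, d, e, cd, c², d², d³, d⁴, cd², cd³, cd⁴, c²d, c²d², c²d³, c²d⁴}.
No further products give new elements, so |G| = 15.

Answer: 15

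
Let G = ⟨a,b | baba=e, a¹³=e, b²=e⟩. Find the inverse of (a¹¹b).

The order of (a¹¹b) is 2 (smallest k with (a¹¹b)ᵏ = e), so (a¹¹b)⁻¹ = (a¹¹b)¹ = a¹¹b.
Check: (a¹¹b) · (a¹¹b) → (a¹¹b) · a¹¹ = b;   b · b = e, giving e as required.

Answer: a¹¹b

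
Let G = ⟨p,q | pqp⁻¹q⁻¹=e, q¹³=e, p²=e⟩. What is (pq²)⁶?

Compute successive powers of (pq²), reducing at each step:
  (pq²)²: (pq²) · p = q²;   (q²) · q² = q⁴
  (pq²)³: (q⁴) · p = pq⁴;   (pq⁴) · q² = pq⁶
  (pq²)⁴: (pq⁶) · p = q⁶;   (q⁶) · q² = q⁸
  (pq²)⁵: (q⁸) · p = pq⁸;   (pq⁸) · q² = pq¹⁰
  (pq²)⁶: (pq¹⁰) · p = q¹⁰;   (q¹⁰) · q² = q¹²

Answer: q¹²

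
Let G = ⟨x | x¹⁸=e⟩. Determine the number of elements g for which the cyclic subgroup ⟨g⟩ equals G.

G is cyclic of order 18. An element generates G iff its order is 18, and a cyclic group of order 18 has exactly φ(18) = 6 such elements.

Answer: 6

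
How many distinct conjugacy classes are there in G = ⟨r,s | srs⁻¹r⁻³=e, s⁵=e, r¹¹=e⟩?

The conjugacy classes (representative and size) are:
  [e] (size 1), [r³] (size 5), [r⁶] (size 5), [r⁷s] (size 11), [r⁹s²] (size 11), [r⁷s³] (size 11), [r⁷s⁴] (size 11).
Class equation: 1 + 5 + 5 + 11 + 11 + 11 + 11 = 55 = |G|. So G has 7 conjugacy classes.

Answer: 7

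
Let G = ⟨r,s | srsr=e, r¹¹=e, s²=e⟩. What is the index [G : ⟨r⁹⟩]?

First find ord(r⁹) by computing successive powers:
  (r⁹)¹ = r⁹, (r⁹)² = r⁷, (r⁹)³ = r⁵, (r⁹)⁴ = r³, (r⁹)⁵ = r, (r⁹)⁶ = r¹⁰, (r⁹)⁷ = r⁸, (r⁹)⁸ = r⁶, (r⁹)⁹ = r⁴, (r⁹)¹⁰ = r², (r⁹)¹¹ = e.
So |⟨r⁹⟩| = ord(r⁹) = 11. With |G| = 22, by Lagrange [G : ⟨r⁹⟩] = 22/11 = 2.

Answer: 2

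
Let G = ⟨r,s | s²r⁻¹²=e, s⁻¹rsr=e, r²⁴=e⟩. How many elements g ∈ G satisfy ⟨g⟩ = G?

⟨g⟩ = G would require ord(g) = |G| = 48, but the maximum element order in G is 24 < 48. So G is not cyclic and no single element generates it: the count is 0.

Answer: 0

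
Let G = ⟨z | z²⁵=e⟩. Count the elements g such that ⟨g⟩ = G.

G is cyclic of order 25. An element generates G iff its order is 25, and a cyclic group of order 25 has exactly φ(25) = 20 such elements.

Answer: 20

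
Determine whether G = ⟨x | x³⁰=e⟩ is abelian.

G has a single generator, so G is cyclic and hence abelian.

Answer: Yes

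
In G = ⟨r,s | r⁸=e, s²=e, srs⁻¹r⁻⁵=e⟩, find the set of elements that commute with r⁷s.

⟨r⁷s⟩ ⊆ C_G(r⁷s) since powers of r⁷s commute with r⁷s; so |C_G(r⁷s)| ≥ |⟨r⁷s⟩| = 8.
By orbit–stabilizer, |C_G(r⁷s)| = |G| / |conj. class of r⁷s| = 16 / 2 = 8.
The 8 elements commuting with r⁷s are {e, r², r⁴, r⁶, r⁵s, rs, r⁷s, r³s}.

Answer: {e, r², r⁴, r⁶, r⁵s, rs, r⁷s, r³s}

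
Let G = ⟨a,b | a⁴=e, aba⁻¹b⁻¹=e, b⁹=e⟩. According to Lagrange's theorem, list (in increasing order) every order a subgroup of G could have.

|G| = 36 = 2² · 3². By Lagrange's theorem the order of any subgroup divides 36; the divisors of 36 are 1, 2, 3, 4, 6, 9, 12, 18, 36.

Answer: 1, 2, 3, 4, 6, 9, 12, 18, 36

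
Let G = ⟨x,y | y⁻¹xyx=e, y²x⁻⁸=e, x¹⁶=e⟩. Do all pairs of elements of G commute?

x·y = xy but y·x = x⁷y⁻¹, so x·y ≠ y·x and G is not abelian.

Answer: No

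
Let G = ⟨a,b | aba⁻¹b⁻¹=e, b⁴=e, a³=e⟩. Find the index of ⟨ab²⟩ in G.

First find ord(ab²) by computing successive powers:
  (ab²)¹ = ab², (ab²)² = a², (ab²)³ = b², (ab²)⁴ = a, (ab²)⁵ = a²b², (ab²)⁶ = e.
So |⟨ab²⟩| = ord(ab²) = 6. With |G| = 12, by Lagrange [G : ⟨ab²⟩] = 12/6 = 2.

Answer: 2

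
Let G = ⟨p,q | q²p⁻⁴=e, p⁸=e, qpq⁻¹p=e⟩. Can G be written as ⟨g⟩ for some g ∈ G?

Every cyclic group is abelian. But p·q = pq while q·p = p³q⁻¹, so p·q ≠ q·p and G is not abelian. Hence G is not cyclic.

Answer: No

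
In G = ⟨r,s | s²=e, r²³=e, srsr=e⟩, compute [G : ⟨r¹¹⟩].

First find ord(r¹¹) by computing successive powers:
  (r¹¹)¹ = r¹¹, (r¹¹)² = r²², (r¹¹)³ = r¹⁰, (r¹¹)⁴ = r²¹, (r¹¹)⁵ = r⁹, (r¹¹)⁶ = r²⁰, (r¹¹)⁷ = r⁸, (r¹¹)⁸ = r¹⁹, (r¹¹)⁹ = r⁷, (r¹¹)¹⁰ = r¹⁸, (r¹¹)¹¹ = r⁶, (r¹¹)¹² = r¹⁷, (r¹¹)¹³ = r⁵, (r¹¹)¹⁴ = r¹⁶, (r¹¹)¹⁵ = r⁴, (r¹¹)¹⁶ = r¹⁵, (r¹¹)¹⁷ = r³, (r¹¹)¹⁸ = r¹⁴, (r¹¹)¹⁹ = r², (r¹¹)²⁰ = r¹³, (r¹¹)²¹ = r, (r¹¹)²² = r¹², (r¹¹)²³ = e.
So |⟨r¹¹⟩| = ord(r¹¹) = 23. With |G| = 46, by Lagrange [G : ⟨r¹¹⟩] = 46/23 = 2.

Answer: 2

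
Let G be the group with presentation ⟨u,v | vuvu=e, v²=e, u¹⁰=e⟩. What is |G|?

Enumerate words in the generators, reducing via the relations: the distinct elements are
  {e, u, v, uv, u², u³, u⁴, u⁵, u⁶, u⁷, u⁸, u⁹, u²v, u³v, u⁴v, u⁵v, u⁶v, u⁷v, u⁸v, u⁹v}.
No further products give new elements, so |G| = 20.

Answer: 20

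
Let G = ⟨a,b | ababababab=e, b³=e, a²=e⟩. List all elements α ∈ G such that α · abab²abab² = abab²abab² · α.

⟨abab²abab²⟩ ⊆ C_G(abab²abab²) since powers of abab²abab² commute with abab²abab²; so |C_G(abab²abab²)| ≥ |⟨abab²abab²⟩| = 5.
By orbit–stabilizer, |C_G(abab²abab²)| = |G| / |conj. class of abab²abab²| = 60 / 12 = 5.
The 5 elements commuting with abab²abab² are {e, bab²a, abab², bab²abab²a, abab²abab²}.

Answer: {e, bab²a, abab², bab²abab²a, abab²abab²}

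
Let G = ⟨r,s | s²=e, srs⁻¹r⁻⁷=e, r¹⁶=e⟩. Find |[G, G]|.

G' = [G, G] is generated by all commutators. The generator-pair commutators are: [r, s] = r¹⁰.
The subgroup they normally generate is {e, r², r⁴, r⁶, r⁸, r¹⁰, r¹², r¹⁴}, of order 8.
Check: |G/G'| = 32/8 = 4 is the order of the abelianisation.

Answer: 8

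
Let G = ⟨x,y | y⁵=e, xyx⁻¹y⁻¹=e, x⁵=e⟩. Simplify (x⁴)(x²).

Compute (x⁴) · (x²) by multiplying left to right and reducing via the relations at each step:
  (x⁴) · x² = x

Answer: x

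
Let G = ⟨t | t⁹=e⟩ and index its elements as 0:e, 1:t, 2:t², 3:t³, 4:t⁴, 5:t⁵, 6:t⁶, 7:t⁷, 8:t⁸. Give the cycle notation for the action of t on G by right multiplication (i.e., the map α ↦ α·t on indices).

(0 1 2 3 4 5 6 7 8)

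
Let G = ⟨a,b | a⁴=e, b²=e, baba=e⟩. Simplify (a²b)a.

Compute (a²b) · a by multiplying left to right and reducing via the relations at each step:
  (a²b) · a = ab

Answer: ab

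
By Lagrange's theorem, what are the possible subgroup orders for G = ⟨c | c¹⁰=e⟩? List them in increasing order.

|G| = 10 = 2 · 5. By Lagrange's theorem the order of any subgroup divides 10; the divisors of 10 are 1, 2, 5, 10.

Answer: 1, 2, 5, 10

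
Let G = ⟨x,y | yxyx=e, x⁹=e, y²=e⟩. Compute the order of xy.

Compute successive powers until reaching e:
  (xy)¹ = xy, (xy)² = e.
The smallest positive k with (xy)ᵏ = e is 2.

Answer: 2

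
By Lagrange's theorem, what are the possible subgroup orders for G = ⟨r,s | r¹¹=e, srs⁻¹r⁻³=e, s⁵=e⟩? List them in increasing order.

|G| = 55 = 5 · 11. By Lagrange's theorem the order of any subgroup divides 55; the divisors of 55 are 1, 5, 11, 55.

Answer: 1, 5, 11, 55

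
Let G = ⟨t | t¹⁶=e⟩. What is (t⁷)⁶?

Compute successive powers of (t⁷), reducing at each step:
  (t⁷)²: (t⁷) · t⁷ = t¹⁴
  (t⁷)³: (t¹⁴) · t⁷ = t⁵
  (t⁷)⁴: (t⁵) · t⁷ = t¹²
  (t⁷)⁵: (t¹²) · t⁷ = t³
  (t⁷)⁶: (t³) · t⁷ = t¹⁰

Answer: t¹⁰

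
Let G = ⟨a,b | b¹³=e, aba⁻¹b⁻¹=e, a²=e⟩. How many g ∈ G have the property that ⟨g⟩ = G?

G is cyclic of order 26. An element generates G iff its order is 26, and a cyclic group of order 26 has exactly φ(26) = 12 such elements.

Answer: 12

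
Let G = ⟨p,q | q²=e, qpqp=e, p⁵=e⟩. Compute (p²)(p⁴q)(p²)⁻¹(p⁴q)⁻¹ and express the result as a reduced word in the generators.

[(p²), (p⁴q)] = (p²)·(p⁴q)·(p²)⁻¹·(p⁴q)⁻¹.
  (p²) · (p⁴q) = pq
  (pq) · (p³) = p³q
  (p³q) · (p⁴q) = p⁴

Answer: p⁴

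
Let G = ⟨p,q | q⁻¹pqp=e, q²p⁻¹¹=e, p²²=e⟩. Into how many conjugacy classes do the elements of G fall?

The conjugacy classes (representative and size) are:
  [e] (size 1), [p²¹] (size 2), [p²] (size 2), [p³] (size 2), [p¹⁸] (size 2), [p¹⁷] (size 2), [p⁶] (size 2), [p⁷] (size 2), [p⁸] (size 2), [p¹³] (size 2), [p¹²] (size 2), [p¹¹] (size 1), [p¹⁰q] (size 11), [p⁷q] (size 11).
Class equation: 1 + 2 + 2 + 2 + 2 + 2 + 2 + 2 + 2 + 2 + 2 + 1 + 11 + 11 = 44 = |G|. So G has 14 conjugacy classes.

Answer: 14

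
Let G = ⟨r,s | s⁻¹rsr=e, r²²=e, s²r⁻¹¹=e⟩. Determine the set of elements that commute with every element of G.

An element z ∈ Z(G) iff z commutes with every generator.
For example r¹¹ is central: (r¹¹)·r = r¹² = r·(r¹¹); (r¹¹)·s = s⁻¹ = s·(r¹¹).
Whereas r ∉ Z(G) since r·s = rs ≠ r¹⁰s⁻¹ = s·r.
Checking each of the 44 elements this way gives Z(G) = {e, r¹¹}, of order 2.

Answer: {e, r¹¹}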